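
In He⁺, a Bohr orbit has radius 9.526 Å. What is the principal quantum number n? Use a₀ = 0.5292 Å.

r_n = n²a₀/Z ⇒ n² = rZ/a₀ = 9.526 × 2 / 0.5292 ≈ 36.00
n = 6

6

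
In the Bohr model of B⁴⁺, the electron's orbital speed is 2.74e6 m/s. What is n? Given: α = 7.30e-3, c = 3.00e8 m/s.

4

v_n = Zαc/n ⇒ n = Zαc/v = 5 × 0.00730 × 3.00e8 / 2.74e6 ≈ 4.00
n = 4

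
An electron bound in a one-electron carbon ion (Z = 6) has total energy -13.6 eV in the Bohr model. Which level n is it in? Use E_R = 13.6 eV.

E_n = −E_R Z²/n² ⇒ n² = E_R Z²/(−E_n) = 13.6 × 6² / 13.6 ≈ 36.00
n = 6

6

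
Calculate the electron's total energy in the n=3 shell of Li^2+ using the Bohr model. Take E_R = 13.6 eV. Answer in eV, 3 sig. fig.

E_n = −E_R·Z²/n² = −13.6 × 3²/3² = -13.6 eV

-13.6 eV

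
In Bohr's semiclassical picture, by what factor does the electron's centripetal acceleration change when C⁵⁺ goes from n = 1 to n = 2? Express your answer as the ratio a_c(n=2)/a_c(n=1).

a_c ∝ Z^3 · n^-4; with Z fixed, a_c ∝ n^-4.
a_c(n=2)/a_c(n=1) = (2/1)^-4 = 1/16

1/16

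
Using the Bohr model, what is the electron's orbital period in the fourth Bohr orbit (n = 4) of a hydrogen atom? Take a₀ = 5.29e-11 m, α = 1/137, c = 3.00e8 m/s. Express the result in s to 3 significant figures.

9.71e-15 s

r = n²a₀/Z = 4²·5.29e-11/1 = 8.46e-10 m
v = Zαc/n = 1·0.00730·3.00e8/4 = 5.47e5 m/s
T = 2πr/v = 9.71e-15 s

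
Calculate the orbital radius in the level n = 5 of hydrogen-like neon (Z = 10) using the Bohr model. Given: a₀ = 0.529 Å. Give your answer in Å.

1.32 Å

r_n = n²a₀/Z = 5² × 0.529 / 10
    = 25 × 0.529 / 10 = 1.32 Å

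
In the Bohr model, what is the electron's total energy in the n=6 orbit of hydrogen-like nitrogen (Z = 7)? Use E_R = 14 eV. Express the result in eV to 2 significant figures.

E_n = −E_R·Z²/n² = −14 × 7²/6² = -19 eV

-19 eV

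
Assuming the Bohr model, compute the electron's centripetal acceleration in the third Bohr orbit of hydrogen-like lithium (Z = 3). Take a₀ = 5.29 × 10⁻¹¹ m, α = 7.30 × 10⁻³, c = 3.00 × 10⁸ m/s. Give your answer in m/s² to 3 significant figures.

r = n²a₀/Z = 1.59 × 10⁻¹⁰ m, v = Zαc/n = 2.19 × 10⁶ m/s
a = v²/r = (2.19 × 10⁶)² / 1.59 × 10⁻¹⁰ = 3.02 × 10²² m/s²

3.02 × 10²² m/s²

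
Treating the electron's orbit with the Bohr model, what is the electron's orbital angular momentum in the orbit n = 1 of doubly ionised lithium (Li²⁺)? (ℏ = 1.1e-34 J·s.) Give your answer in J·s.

L_n = nℏ = 1 × 1.1e-34 = 1.1e-34 J·s

1.1e-34 J·s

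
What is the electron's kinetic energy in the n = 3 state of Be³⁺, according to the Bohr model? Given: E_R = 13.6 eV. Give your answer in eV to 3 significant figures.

24.2 eV

For a Coulomb orbit the virial theorem gives K = −E_n.
E_n = −E_R·Z²/n², so K = E_R·Z²/n² = 13.6 × 4²/3² = 24.2 eV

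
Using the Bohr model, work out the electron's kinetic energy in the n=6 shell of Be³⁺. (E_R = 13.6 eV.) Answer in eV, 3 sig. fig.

6.04 eV

For a Coulomb orbit the virial theorem gives K = −E_n.
E_n = −E_R·Z²/n², so K = E_R·Z²/n² = 13.6 × 4²/6² = 6.04 eV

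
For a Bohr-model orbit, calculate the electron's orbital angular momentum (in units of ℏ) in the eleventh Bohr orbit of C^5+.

11

L_n = nℏ, so L/ℏ = n = 11.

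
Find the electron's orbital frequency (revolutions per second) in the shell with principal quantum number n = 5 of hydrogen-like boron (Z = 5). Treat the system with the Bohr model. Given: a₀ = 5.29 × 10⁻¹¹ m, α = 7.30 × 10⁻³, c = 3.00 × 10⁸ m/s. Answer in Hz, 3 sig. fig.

r = n²a₀/Z = 2.64 × 10⁻¹⁰ m, v = Zαc/n = 2.19 × 10⁶ m/s
f = v/(2πr) = 1.32 × 10¹⁵ Hz

1.32 × 10¹⁵ Hz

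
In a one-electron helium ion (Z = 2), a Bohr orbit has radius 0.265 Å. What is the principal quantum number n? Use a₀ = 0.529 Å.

r_n = n²a₀/Z ⇒ n² = rZ/a₀ = 0.265 × 2 / 0.529 ≈ 1.00
n = 1

1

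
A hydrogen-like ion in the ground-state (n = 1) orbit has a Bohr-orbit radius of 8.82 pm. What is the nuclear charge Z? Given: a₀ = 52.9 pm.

r_n = n²a₀/Z ⇒ Z = n²a₀/r = 1² × 52.9 / 8.82 ≈ 6.00
Z = 6

6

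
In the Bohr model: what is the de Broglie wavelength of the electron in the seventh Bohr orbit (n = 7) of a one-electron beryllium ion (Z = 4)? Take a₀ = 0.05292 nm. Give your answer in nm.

0.5819 nm

The Bohr quantisation condition is nλ = 2πr_n.
r_n = n²a₀/Z = 0.6483 nm
λ = 2πr_n/n = 2π·0.6483/7 = 0.5819 nm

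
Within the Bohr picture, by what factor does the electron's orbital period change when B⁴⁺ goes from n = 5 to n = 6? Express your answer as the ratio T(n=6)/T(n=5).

216/125

T ∝ Z^-2 · n^3; with Z fixed, T ∝ n^3.
T(n=6)/T(n=5) = (6/5)^3 = 216/125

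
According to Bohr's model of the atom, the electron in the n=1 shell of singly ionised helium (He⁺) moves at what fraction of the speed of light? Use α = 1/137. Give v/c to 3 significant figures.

v_n = Zαc/n, so v/c = Zα/n = 2 × 0.00730 / 1 = 0.0146

0.0146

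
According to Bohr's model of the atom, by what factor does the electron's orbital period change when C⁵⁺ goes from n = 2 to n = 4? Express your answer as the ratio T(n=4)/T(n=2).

T ∝ Z^-2 · n^3; with Z fixed, T ∝ n^3.
T(n=4)/T(n=2) = (4/2)^3 = 8

8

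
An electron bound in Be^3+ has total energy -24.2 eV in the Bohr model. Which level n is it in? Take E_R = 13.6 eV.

3

E_n = −E_R Z²/n² ⇒ n² = E_R Z²/(−E_n) = 13.6 × 4² / 24.2 ≈ 8.99
n = 3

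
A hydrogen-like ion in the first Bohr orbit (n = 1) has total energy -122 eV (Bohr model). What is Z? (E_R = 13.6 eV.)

E_n = −E_R Z²/n² ⇒ Z² = −E_n n²/E_R = 122 × 1² / 13.6 ≈ 8.97
Z = 3

3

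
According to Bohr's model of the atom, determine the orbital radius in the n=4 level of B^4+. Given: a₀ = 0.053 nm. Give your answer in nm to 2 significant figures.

0.17 nm

r_n = n²a₀/Z = 4² × 0.053 / 5
    = 16 × 0.053 / 5 = 0.17 nm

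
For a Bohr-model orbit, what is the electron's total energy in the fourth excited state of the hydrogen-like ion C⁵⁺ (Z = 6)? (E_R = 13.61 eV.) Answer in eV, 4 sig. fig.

-19.60 eV

E_n = −E_R·Z²/n² = −13.61 × 6²/5² = -19.60 eV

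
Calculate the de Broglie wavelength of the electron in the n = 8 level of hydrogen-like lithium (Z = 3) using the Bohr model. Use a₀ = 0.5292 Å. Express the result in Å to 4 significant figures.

8.867 Å

The Bohr quantisation condition is nλ = 2πr_n.
r_n = n²a₀/Z = 11.29 Å
λ = 2πr_n/n = 2π·11.29/8 = 8.867 Å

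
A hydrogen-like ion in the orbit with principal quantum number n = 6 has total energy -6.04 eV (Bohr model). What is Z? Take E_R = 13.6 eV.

E_n = −E_R Z²/n² ⇒ Z² = −E_n n²/E_R = 6.04 × 6² / 13.6 ≈ 15.99
Z = 4

4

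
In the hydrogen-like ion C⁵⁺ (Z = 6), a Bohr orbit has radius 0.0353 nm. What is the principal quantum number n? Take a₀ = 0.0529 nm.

2

r_n = n²a₀/Z ⇒ n² = rZ/a₀ = 0.0353 × 6 / 0.0529 ≈ 4.00
n = 2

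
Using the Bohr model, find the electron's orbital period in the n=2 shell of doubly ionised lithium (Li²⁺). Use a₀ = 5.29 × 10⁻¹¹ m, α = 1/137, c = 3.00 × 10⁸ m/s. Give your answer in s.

1.35 × 10⁻¹⁶ s

r = n²a₀/Z = 2²·5.29 × 10⁻¹¹/3 = 7.05 × 10⁻¹¹ m
v = Zαc/n = 3·0.00730·3.00 × 10⁸/2 = 3.28 × 10⁶ m/s
T = 2πr/v = 1.35 × 10⁻¹⁶ s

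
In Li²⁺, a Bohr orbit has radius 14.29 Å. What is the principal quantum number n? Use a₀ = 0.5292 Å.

9

r_n = n²a₀/Z ⇒ n² = rZ/a₀ = 14.29 × 3 / 0.5292 ≈ 81.01
n = 9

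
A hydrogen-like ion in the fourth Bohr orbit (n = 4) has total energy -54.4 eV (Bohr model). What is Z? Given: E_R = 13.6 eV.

E_n = −E_R Z²/n² ⇒ Z² = −E_n n²/E_R = 54.4 × 4² / 13.6 ≈ 64.00
Z = 8

8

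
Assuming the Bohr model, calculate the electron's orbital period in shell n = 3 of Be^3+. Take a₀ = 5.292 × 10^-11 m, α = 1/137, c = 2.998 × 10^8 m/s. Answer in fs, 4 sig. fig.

r = n²a₀/Z = 3²·5.292 × 10^-11/4 = 1.191 × 10^-10 m
v = Zαc/n = 4·0.007299·2.998 × 10^8/3 = 2.918 × 10^6 m/s
T = 2πr/v = 2.564 × 10^-16 s = 0.2564 fs

0.2564 fs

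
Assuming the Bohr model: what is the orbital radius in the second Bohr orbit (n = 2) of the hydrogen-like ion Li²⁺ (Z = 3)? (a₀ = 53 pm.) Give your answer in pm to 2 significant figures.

r_n = n²a₀/Z = 2² × 53 / 3
    = 4 × 53 / 3 = 71 pm

71 pm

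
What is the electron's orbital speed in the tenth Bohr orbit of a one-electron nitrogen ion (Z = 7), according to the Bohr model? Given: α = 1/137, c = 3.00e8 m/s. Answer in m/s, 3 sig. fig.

v_n = Zαc/n = 7 × 0.00730 × 3.00e8 / 10
    = 1.53e6 m/s

1.53e6 m/s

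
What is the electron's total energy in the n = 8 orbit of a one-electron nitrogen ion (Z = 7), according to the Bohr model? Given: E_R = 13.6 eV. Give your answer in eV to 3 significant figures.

E_n = −E_R·Z²/n² = −13.6 × 7²/8² = -10.4 eV

-10.4 eV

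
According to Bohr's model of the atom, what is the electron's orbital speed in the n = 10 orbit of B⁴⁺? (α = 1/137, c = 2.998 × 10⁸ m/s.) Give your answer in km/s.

1094 km/s

v_n = Zαc/n = 5 × 0.007299 × 2.998 × 10⁸ / 10
    = 1094 km/s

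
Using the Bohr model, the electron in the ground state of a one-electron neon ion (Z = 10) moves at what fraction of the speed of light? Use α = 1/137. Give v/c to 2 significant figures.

v_n = Zαc/n, so v/c = Zα/n = 10 × 0.0073 / 1 = 0.073

0.073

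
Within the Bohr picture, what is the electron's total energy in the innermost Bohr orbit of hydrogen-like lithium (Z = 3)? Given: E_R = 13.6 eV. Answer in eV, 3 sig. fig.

E_n = −E_R·Z²/n² = −13.6 × 3²/1² = -122 eV

-122 eV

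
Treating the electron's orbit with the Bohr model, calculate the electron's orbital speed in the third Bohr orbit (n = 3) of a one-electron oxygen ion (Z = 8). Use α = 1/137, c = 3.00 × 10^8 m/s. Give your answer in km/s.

5840 km/s

v_n = Zαc/n = 8 × 0.00730 × 3.00 × 10^8 / 3
    = 5840 km/s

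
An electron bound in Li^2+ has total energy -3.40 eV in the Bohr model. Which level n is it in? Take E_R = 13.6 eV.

E_n = −E_R Z²/n² ⇒ n² = E_R Z²/(−E_n) = 13.6 × 3² / 3.40 ≈ 36.00
n = 6

6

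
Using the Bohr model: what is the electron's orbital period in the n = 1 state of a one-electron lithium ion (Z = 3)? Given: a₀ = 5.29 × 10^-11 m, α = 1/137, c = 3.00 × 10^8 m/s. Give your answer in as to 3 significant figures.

r = n²a₀/Z = 1²·5.29 × 10^-11/3 = 1.76 × 10^-11 m
v = Zαc/n = 3·0.00730·3.00 × 10^8/1 = 6.57 × 10^6 m/s
T = 2πr/v = 1.69 × 10^-17 s = 16.9 as

16.9 as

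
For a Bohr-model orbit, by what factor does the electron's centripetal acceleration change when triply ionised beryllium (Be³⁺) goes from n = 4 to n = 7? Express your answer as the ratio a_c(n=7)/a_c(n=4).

256/2401

a_c ∝ Z^3 · n^-4; with Z fixed, a_c ∝ n^-4.
a_c(n=7)/a_c(n=4) = (7/4)^-4 = 256/2401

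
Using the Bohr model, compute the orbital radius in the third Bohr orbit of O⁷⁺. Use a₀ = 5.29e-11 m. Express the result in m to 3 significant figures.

r_n = n²a₀/Z = 3² × 5.29e-11 / 8
    = 9 × 5.29e-11 / 8 = 5.95e-11 m

5.95e-11 m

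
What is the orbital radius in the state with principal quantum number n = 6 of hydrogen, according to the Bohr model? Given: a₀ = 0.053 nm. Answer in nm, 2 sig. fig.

1.9 nm

r_n = n²a₀/Z = 6² × 0.053 / 1
    = 36 × 0.053 / 1 = 1.9 nm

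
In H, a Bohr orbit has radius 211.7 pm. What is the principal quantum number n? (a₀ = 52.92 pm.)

r_n = n²a₀/Z ⇒ n² = rZ/a₀ = 211.7 × 1 / 52.92 ≈ 4.00
n = 2

2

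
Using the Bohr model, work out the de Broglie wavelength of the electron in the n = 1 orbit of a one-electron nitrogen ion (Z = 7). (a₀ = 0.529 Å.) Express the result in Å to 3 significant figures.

The Bohr quantisation condition is nλ = 2πr_n.
r_n = n²a₀/Z = 0.0756 Å
λ = 2πr_n/n = 2π·0.0756/1 = 0.475 Å

0.475 Å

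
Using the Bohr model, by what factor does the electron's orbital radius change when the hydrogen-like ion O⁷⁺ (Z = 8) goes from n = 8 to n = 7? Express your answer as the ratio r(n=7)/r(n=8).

r ∝ Z^-1 · n^2; with Z fixed, r ∝ n^2.
r(n=7)/r(n=8) = (7/8)^2 = 49/64

49/64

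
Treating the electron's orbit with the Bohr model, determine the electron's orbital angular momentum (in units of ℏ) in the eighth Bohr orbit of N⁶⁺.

8

L_n = nℏ, so L/ℏ = n = 8.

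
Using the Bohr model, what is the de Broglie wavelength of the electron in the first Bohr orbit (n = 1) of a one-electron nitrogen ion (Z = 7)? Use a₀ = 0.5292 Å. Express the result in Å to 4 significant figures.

0.4750 Å

The Bohr quantisation condition is nλ = 2πr_n.
r_n = n²a₀/Z = 0.07560 Å
λ = 2πr_n/n = 2π·0.07560/1 = 0.4750 Å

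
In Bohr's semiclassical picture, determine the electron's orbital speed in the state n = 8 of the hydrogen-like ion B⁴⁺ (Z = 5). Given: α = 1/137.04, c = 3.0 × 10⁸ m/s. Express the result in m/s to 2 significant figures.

v_n = Zαc/n = 5 × 0.0073 × 3.0 × 10⁸ / 8
    = 1.4 × 10⁶ m/s

1.4 × 10⁶ m/s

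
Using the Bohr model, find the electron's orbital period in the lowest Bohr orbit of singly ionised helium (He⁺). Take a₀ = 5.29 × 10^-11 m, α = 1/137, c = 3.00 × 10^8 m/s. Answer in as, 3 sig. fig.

r = n²a₀/Z = 1²·5.29 × 10^-11/2 = 2.65 × 10^-11 m
v = Zαc/n = 2·0.00730·3.00 × 10^8/1 = 4.38 × 10^6 m/s
T = 2πr/v = 3.79 × 10^-17 s = 37.9 as

37.9 as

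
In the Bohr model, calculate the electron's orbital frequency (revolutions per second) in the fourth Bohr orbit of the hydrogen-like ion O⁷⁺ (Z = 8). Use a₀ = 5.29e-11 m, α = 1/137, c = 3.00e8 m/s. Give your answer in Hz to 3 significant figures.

r = n²a₀/Z = 1.06e-10 m, v = Zαc/n = 4.38e6 m/s
f = v/(2πr) = 6.59e15 Hz

6.59e15 Hz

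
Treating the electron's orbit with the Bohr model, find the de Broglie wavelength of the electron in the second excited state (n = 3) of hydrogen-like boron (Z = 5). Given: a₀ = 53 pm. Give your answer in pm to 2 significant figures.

The Bohr quantisation condition is nλ = 2πr_n.
r_n = n²a₀/Z = 95 pm
λ = 2πr_n/n = 2π·95/3 = 200 pm

200 pm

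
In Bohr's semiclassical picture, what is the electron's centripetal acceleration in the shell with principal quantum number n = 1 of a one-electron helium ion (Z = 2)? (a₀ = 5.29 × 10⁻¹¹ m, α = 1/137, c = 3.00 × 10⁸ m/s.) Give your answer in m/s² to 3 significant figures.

7.25 × 10²³ m/s²

r = n²a₀/Z = 2.65 × 10⁻¹¹ m, v = Zαc/n = 4.38 × 10⁶ m/s
a = v²/r = (4.38 × 10⁶)² / 2.65 × 10⁻¹¹ = 7.25 × 10²³ m/s²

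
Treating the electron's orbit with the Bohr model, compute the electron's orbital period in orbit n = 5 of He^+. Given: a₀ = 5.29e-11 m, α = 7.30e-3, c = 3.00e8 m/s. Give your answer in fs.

4.74 fs

r = n²a₀/Z = 5²·5.29e-11/2 = 6.61e-10 m
v = Zαc/n = 2·0.00730·3.00e8/5 = 8.76e5 m/s
T = 2πr/v = 4.74e-15 s = 4.74 fs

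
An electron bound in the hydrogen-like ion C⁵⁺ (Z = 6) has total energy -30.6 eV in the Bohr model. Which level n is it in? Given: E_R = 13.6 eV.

4

E_n = −E_R Z²/n² ⇒ n² = E_R Z²/(−E_n) = 13.6 × 6² / 30.6 ≈ 16.00
n = 4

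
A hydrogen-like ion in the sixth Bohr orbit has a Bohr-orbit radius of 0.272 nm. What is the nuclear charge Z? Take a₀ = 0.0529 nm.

r_n = n²a₀/Z ⇒ Z = n²a₀/r = 6² × 0.0529 / 0.272 ≈ 7.00
Z = 7

7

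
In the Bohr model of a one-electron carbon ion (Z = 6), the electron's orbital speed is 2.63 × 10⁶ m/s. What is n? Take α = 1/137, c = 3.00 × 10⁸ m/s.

v_n = Zαc/n ⇒ n = Zαc/v = 6 × 0.00730 × 3.00 × 10⁸ / 2.63 × 10⁶ ≈ 5.00
n = 5

5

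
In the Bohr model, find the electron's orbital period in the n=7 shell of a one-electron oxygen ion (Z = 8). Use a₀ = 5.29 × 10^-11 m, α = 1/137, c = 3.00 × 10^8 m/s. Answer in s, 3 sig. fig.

8.13 × 10^-16 s

r = n²a₀/Z = 7²·5.29 × 10^-11/8 = 3.24 × 10^-10 m
v = Zαc/n = 8·0.00730·3.00 × 10^8/7 = 2.50 × 10^6 m/s
T = 2πr/v = 8.13 × 10^-16 s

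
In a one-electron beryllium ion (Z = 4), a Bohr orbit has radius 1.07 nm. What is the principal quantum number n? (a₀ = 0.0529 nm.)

9

r_n = n²a₀/Z ⇒ n² = rZ/a₀ = 1.07 × 4 / 0.0529 ≈ 80.91
n = 9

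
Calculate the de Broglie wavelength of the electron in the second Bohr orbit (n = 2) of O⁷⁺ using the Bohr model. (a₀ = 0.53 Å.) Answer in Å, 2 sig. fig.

The Bohr quantisation condition is nλ = 2πr_n.
r_n = n²a₀/Z = 0.27 Å
λ = 2πr_n/n = 2π·0.27/2 = 0.83 Å

0.83 Å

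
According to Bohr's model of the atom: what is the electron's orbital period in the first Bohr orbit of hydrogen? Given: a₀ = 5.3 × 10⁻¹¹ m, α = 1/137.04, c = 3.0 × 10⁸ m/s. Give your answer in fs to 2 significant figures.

r = n²a₀/Z = 1²·5.3 × 10⁻¹¹/1 = 5.3 × 10⁻¹¹ m
v = Zαc/n = 1·0.0073·3.0 × 10⁸/1 = 2.2 × 10⁶ m/s
T = 2πr/v = 1.5 × 10⁻¹⁶ s = 0.15 fs

0.15 fs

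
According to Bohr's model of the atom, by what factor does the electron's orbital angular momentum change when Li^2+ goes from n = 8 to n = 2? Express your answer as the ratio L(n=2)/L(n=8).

1/4

L = nℏ depends only on n, so L ∝ n.
L(n=2)/L(n=8) = (2/8)^1 = 1/4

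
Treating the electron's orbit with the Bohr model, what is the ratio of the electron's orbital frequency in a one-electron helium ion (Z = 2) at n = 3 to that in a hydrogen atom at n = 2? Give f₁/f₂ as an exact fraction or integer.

32/27

f ∝ Z^2 · n^-3
f₁/f₂ = (2/1)^2 · (3/2)^-3 = 32/27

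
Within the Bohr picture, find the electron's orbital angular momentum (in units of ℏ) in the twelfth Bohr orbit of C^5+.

12

L_n = nℏ, so L/ℏ = n = 12.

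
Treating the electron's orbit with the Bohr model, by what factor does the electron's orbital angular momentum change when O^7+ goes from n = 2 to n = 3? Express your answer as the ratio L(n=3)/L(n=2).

L = nℏ depends only on n, so L ∝ n.
L(n=3)/L(n=2) = (3/2)^1 = 3/2

3/2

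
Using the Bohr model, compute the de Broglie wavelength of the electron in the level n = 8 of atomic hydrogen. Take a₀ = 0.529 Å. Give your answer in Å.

The Bohr quantisation condition is nλ = 2πr_n.
r_n = n²a₀/Z = 33.9 Å
λ = 2πr_n/n = 2π·33.9/8 = 26.6 Å

26.6 Å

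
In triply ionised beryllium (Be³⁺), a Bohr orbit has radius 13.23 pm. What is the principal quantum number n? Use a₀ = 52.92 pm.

r_n = n²a₀/Z ⇒ n² = rZ/a₀ = 13.23 × 4 / 52.92 ≈ 1.00
n = 1

1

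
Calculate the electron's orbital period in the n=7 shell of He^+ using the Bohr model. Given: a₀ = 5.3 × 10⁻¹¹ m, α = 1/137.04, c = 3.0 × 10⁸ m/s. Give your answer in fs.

r = n²a₀/Z = 7²·5.3 × 10⁻¹¹/2 = 1.3 × 10⁻⁹ m
v = Zαc/n = 2·0.0073·3.0 × 10⁸/7 = 6.3 × 10⁵ m/s
T = 2πr/v = 1.3 × 10⁻¹⁴ s = 13 fs

13 fs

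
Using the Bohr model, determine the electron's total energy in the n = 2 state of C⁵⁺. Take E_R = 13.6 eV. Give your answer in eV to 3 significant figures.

-122 eV

E_n = −E_R·Z²/n² = −13.6 × 6²/2² = -122 eV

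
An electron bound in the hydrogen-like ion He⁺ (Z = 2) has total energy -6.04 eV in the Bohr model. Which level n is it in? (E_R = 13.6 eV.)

3

E_n = −E_R Z²/n² ⇒ n² = E_R Z²/(−E_n) = 13.6 × 2² / 6.04 ≈ 9.01
n = 3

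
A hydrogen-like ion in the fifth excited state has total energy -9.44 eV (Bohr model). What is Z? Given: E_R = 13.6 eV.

5

E_n = −E_R Z²/n² ⇒ Z² = −E_n n²/E_R = 9.44 × 6² / 13.6 ≈ 24.99
Z = 5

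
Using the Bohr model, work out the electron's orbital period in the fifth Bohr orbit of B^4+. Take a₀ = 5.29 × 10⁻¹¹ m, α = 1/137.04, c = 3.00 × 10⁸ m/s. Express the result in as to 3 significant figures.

r = n²a₀/Z = 5²·5.29 × 10⁻¹¹/5 = 2.64 × 10⁻¹⁰ m
v = Zαc/n = 5·0.00730·3.00 × 10⁸/5 = 2.19 × 10⁶ m/s
T = 2πr/v = 7.59 × 10⁻¹⁶ s = 759 as

759 as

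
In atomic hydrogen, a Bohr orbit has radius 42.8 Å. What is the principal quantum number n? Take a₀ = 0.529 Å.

r_n = n²a₀/Z ⇒ n² = rZ/a₀ = 42.8 × 1 / 0.529 ≈ 80.91
n = 9

9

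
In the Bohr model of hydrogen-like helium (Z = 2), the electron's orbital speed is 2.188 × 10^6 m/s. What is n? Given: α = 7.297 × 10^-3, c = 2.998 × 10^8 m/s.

v_n = Zαc/n ⇒ n = Zαc/v = 2 × 0.007297 × 2.998 × 10^8 / 2.188 × 10^6 ≈ 2.00
n = 2

2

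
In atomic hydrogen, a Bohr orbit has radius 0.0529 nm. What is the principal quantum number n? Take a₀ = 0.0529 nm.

1

r_n = n²a₀/Z ⇒ n² = rZ/a₀ = 0.0529 × 1 / 0.0529 ≈ 1.00
n = 1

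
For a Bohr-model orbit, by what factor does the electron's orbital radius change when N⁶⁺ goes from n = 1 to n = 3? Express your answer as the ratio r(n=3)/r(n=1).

9

r ∝ Z^-1 · n^2; with Z fixed, r ∝ n^2.
r(n=3)/r(n=1) = (3/1)^2 = 9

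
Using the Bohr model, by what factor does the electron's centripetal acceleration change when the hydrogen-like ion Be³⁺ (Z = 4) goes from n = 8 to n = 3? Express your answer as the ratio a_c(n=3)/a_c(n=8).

4096/81

a_c ∝ Z^3 · n^-4; with Z fixed, a_c ∝ n^-4.
a_c(n=3)/a_c(n=8) = (3/8)^-4 = 4096/81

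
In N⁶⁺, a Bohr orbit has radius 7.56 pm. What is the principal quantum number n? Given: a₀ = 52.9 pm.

1

r_n = n²a₀/Z ⇒ n² = rZ/a₀ = 7.56 × 7 / 52.9 ≈ 1.00
n = 1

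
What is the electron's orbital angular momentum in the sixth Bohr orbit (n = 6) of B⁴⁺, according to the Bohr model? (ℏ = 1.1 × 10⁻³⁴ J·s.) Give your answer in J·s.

L_n = nℏ = 6 × 1.1 × 10⁻³⁴ = 6.6 × 10⁻³⁴ J·s

6.6 × 10⁻³⁴ J·s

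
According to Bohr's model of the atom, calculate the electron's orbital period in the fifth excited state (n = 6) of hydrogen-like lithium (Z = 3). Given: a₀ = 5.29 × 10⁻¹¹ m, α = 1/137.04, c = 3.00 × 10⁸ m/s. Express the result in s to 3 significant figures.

r = n²a₀/Z = 6²·5.29 × 10⁻¹¹/3 = 6.35 × 10⁻¹⁰ m
v = Zαc/n = 3·0.00730·3.00 × 10⁸/6 = 1.09 × 10⁶ m/s
T = 2πr/v = 3.64 × 10⁻¹⁵ s

3.64 × 10⁻¹⁵ s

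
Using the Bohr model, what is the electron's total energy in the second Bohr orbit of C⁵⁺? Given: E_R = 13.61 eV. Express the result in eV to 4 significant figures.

E_n = −E_R·Z²/n² = −13.61 × 6²/2² = -122.5 eV

-122.5 eV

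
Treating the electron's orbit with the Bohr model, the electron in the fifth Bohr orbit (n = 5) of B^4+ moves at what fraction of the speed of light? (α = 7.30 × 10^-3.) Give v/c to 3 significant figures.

0.00730

v_n = Zαc/n, so v/c = Zα/n = 5 × 0.00730 / 5 = 0.00730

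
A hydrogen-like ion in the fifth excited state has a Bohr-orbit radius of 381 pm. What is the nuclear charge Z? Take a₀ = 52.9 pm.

5

r_n = n²a₀/Z ⇒ Z = n²a₀/r = 6² × 52.9 / 381 ≈ 5.00
Z = 5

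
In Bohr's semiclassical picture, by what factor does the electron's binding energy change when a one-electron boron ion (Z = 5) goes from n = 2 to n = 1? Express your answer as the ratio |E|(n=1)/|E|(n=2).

4

|E| ∝ Z^2 · n^-2; with Z fixed, |E| ∝ n^-2.
|E|(n=1)/|E|(n=2) = (1/2)^-2 = 4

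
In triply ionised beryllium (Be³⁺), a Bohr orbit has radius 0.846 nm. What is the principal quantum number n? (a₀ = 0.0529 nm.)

r_n = n²a₀/Z ⇒ n² = rZ/a₀ = 0.846 × 4 / 0.0529 ≈ 63.97
n = 8

8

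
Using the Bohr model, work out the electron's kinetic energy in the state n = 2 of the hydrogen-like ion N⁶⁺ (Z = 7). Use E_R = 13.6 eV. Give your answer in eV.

167 eV

For a Coulomb orbit the virial theorem gives K = −E_n.
E_n = −E_R·Z²/n², so K = E_R·Z²/n² = 13.6 × 7²/2² = 167 eV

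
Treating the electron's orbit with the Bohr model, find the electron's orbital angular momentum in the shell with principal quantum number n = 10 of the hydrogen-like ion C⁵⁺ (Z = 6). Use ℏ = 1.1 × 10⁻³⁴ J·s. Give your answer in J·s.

1.1 × 10⁻³³ J·s

L_n = nℏ = 10 × 1.1 × 10⁻³⁴ = 1.1 × 10⁻³³ J·s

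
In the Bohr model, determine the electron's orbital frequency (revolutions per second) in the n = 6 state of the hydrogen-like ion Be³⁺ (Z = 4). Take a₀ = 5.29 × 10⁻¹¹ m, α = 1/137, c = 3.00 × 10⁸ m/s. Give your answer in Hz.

r = n²a₀/Z = 4.76 × 10⁻¹⁰ m, v = Zαc/n = 1.46 × 10⁶ m/s
f = v/(2πr) = 4.88 × 10¹⁴ Hz

4.88 × 10¹⁴ Hz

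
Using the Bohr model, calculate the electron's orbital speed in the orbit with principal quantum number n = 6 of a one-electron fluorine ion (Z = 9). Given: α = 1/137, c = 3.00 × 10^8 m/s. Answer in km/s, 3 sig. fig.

v_n = Zαc/n = 9 × 0.00730 × 3.00 × 10^8 / 6
    = 3280 km/s

3280 km/s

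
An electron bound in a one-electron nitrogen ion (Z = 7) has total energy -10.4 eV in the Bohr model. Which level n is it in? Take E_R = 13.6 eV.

8

E_n = −E_R Z²/n² ⇒ n² = E_R Z²/(−E_n) = 13.6 × 7² / 10.4 ≈ 64.08
n = 8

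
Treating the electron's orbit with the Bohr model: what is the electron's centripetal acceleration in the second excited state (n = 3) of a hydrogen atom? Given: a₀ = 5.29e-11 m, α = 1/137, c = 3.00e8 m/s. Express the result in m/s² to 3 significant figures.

1.12e21 m/s²

r = n²a₀/Z = 4.76e-10 m, v = Zαc/n = 7.30e5 m/s
a = v²/r = (7.30e5)² / 4.76e-10 = 1.12e21 m/s²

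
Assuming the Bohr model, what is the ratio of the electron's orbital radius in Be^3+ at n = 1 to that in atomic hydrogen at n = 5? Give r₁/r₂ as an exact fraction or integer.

r ∝ Z^-1 · n^2
r₁/r₂ = (4/1)^-1 · (1/5)^2 = 1/100

1/100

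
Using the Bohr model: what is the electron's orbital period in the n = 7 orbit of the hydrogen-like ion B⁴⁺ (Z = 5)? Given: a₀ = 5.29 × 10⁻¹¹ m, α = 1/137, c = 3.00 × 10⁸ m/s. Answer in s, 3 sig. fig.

2.08 × 10⁻¹⁵ s

r = n²a₀/Z = 7²·5.29 × 10⁻¹¹/5 = 5.18 × 10⁻¹⁰ m
v = Zαc/n = 5·0.00730·3.00 × 10⁸/7 = 1.56 × 10⁶ m/s
T = 2πr/v = 2.08 × 10⁻¹⁵ s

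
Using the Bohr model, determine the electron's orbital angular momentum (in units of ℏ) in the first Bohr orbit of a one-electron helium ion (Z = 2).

L_n = nℏ, so L/ℏ = n = 1.

1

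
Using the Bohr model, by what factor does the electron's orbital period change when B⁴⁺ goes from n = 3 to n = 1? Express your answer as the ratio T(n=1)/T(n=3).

T ∝ Z^-2 · n^3; with Z fixed, T ∝ n^3.
T(n=1)/T(n=3) = (1/3)^3 = 1/27

1/27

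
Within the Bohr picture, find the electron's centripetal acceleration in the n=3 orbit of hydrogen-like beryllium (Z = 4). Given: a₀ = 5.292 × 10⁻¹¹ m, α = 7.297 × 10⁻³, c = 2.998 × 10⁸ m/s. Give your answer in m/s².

7.145 × 10²² m/s²

r = n²a₀/Z = 1.191 × 10⁻¹⁰ m, v = Zαc/n = 2.917 × 10⁶ m/s
a = v²/r = (2.917 × 10⁶)² / 1.191 × 10⁻¹⁰ = 7.145 × 10²² m/s²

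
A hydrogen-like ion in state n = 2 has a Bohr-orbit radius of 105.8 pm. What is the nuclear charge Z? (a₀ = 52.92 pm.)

r_n = n²a₀/Z ⇒ Z = n²a₀/r = 2² × 52.92 / 105.8 ≈ 2.00
Z = 2

2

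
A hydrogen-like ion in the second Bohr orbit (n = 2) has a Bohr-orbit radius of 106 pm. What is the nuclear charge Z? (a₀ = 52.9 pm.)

2

r_n = n²a₀/Z ⇒ Z = n²a₀/r = 2² × 52.9 / 106 ≈ 2.00
Z = 2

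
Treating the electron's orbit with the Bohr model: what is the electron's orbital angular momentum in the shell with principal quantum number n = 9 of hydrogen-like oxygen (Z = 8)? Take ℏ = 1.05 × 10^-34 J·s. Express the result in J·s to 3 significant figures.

L_n = nℏ = 9 × 1.05 × 10^-34 = 9.45 × 10^-34 J·s

9.45 × 10^-34 J·s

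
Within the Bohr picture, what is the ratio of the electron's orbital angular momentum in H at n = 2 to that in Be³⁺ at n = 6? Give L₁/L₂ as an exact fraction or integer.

1/3

L = nℏ is independent of Z.
L₁/L₂ = n₁/n₂ = 2/6 = 1/3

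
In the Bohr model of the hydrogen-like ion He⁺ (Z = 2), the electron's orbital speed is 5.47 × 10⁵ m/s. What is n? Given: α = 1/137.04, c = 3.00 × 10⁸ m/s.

v_n = Zαc/n ⇒ n = Zαc/v = 2 × 0.00730 × 3.00 × 10⁸ / 5.47 × 10⁵ ≈ 8.00
n = 8

8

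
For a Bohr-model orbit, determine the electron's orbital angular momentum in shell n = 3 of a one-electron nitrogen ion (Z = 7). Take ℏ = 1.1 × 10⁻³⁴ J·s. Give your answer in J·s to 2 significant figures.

L_n = nℏ = 3 × 1.1 × 10⁻³⁴ = 3.3 × 10⁻³⁴ J·s

3.3 × 10⁻³⁴ J·s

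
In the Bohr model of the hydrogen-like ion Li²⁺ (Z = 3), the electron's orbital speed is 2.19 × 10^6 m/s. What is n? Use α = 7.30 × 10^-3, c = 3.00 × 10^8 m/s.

v_n = Zαc/n ⇒ n = Zαc/v = 3 × 0.00730 × 3.00 × 10^8 / 2.19 × 10^6 ≈ 3.00
n = 3

3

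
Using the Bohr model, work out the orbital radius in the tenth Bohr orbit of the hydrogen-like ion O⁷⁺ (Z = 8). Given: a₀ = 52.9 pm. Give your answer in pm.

r_n = n²a₀/Z = 10² × 52.9 / 8
    = 100 × 52.9 / 8 = 661 pm

661 pm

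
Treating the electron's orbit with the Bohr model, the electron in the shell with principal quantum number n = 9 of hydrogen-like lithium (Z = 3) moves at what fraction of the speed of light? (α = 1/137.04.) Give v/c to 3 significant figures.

0.00243

v_n = Zαc/n, so v/c = Zα/n = 3 × 0.00730 / 9 = 0.00243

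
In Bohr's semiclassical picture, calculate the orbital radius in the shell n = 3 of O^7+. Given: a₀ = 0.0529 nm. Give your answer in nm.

0.0595 nm

r_n = n²a₀/Z = 3² × 0.0529 / 8
    = 9 × 0.0529 / 8 = 0.0595 nm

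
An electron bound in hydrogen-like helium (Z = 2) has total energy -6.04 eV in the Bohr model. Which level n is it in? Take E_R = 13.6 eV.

3

E_n = −E_R Z²/n² ⇒ n² = E_R Z²/(−E_n) = 13.6 × 2² / 6.04 ≈ 9.01
n = 3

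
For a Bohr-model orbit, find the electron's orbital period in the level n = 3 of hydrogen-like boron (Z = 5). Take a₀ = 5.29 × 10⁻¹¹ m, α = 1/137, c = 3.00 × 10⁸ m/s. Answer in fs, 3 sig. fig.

r = n²a₀/Z = 3²·5.29 × 10⁻¹¹/5 = 9.52 × 10⁻¹¹ m
v = Zαc/n = 5·0.00730·3.00 × 10⁸/3 = 3.65 × 10⁶ m/s
T = 2πr/v = 1.64 × 10⁻¹⁶ s = 0.164 fs

0.164 fs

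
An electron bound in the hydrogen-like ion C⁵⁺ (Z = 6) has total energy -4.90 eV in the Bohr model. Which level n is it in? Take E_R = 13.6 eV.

10

E_n = −E_R Z²/n² ⇒ n² = E_R Z²/(−E_n) = 13.6 × 6² / 4.90 ≈ 99.92
n = 10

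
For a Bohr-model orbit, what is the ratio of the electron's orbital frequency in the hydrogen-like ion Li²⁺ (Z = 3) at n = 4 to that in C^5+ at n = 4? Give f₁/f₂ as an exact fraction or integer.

1/4

f ∝ Z^2 · n^-3
f₁/f₂ = (3/6)^2 · (4/4)^-3 = 1/4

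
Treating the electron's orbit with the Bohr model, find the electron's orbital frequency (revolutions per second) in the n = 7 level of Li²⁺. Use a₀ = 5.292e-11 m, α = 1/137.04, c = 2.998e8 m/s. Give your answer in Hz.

1.726e14 Hz

r = n²a₀/Z = 8.644e-10 m, v = Zαc/n = 9.376e5 m/s
f = v/(2πr) = 1.726e14 Hz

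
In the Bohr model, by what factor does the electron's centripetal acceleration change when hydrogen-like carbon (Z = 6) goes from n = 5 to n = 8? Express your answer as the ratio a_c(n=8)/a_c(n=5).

625/4096

a_c ∝ Z^3 · n^-4; with Z fixed, a_c ∝ n^-4.
a_c(n=8)/a_c(n=5) = (8/5)^-4 = 625/4096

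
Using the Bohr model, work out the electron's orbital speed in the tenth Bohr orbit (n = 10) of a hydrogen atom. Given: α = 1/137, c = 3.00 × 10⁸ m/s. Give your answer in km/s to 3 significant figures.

219 km/s

v_n = Zαc/n = 1 × 0.00730 × 3.00 × 10⁸ / 10
    = 219 km/s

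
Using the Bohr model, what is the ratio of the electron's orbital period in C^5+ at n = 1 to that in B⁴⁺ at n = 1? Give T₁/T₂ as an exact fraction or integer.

25/36

T ∝ Z^-2 · n^3
T₁/T₂ = (6/5)^-2 · (1/1)^3 = 25/36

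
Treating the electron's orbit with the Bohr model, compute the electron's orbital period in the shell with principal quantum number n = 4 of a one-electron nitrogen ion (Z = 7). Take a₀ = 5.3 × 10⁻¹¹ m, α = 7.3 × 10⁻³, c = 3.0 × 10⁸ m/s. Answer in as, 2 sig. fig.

r = n²a₀/Z = 4²·5.3 × 10⁻¹¹/7 = 1.2 × 10⁻¹⁰ m
v = Zαc/n = 7·0.0073·3.0 × 10⁸/4 = 3.8 × 10⁶ m/s
T = 2πr/v = 2.0 × 10⁻¹⁶ s = 200 as

200 as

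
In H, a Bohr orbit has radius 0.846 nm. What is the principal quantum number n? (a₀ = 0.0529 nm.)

4

r_n = n²a₀/Z ⇒ n² = rZ/a₀ = 0.846 × 1 / 0.0529 ≈ 15.99
n = 4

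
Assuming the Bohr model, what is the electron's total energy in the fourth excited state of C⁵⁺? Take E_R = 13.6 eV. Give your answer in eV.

E_n = −E_R·Z²/n² = −13.6 × 6²/5² = -19.6 eV

-19.6 eV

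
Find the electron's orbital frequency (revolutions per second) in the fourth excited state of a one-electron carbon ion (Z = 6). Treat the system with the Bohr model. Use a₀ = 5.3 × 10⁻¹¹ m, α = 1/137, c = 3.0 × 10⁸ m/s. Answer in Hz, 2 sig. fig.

r = n²a₀/Z = 2.2 × 10⁻¹⁰ m, v = Zαc/n = 2.6 × 10⁶ m/s
f = v/(2πr) = 1.9 × 10¹⁵ Hz

1.9 × 10¹⁵ Hz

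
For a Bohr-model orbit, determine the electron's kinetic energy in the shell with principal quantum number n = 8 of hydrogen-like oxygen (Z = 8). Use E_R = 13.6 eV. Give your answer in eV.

13.6 eV

For a Coulomb orbit the virial theorem gives K = −E_n.
E_n = −E_R·Z²/n², so K = E_R·Z²/n² = 13.6 × 8²/8² = 13.6 eV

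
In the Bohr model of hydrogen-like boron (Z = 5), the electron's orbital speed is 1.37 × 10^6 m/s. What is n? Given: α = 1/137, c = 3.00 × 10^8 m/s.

8

v_n = Zαc/n ⇒ n = Zαc/v = 5 × 0.00730 × 3.00 × 10^8 / 1.37 × 10^6 ≈ 7.99
n = 8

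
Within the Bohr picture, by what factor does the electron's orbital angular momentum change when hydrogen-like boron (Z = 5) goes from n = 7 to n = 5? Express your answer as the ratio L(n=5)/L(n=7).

5/7

L = nℏ depends only on n, so L ∝ n.
L(n=5)/L(n=7) = (5/7)^1 = 5/7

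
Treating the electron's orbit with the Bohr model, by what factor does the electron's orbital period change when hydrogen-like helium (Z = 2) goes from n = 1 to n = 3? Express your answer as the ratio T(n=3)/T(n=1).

T ∝ Z^-2 · n^3; with Z fixed, T ∝ n^3.
T(n=3)/T(n=1) = (3/1)^3 = 27

27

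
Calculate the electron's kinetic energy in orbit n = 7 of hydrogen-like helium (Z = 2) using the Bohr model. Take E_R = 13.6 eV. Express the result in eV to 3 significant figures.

1.11 eV

For a Coulomb orbit the virial theorem gives K = −E_n.
E_n = −E_R·Z²/n², so K = E_R·Z²/n² = 13.6 × 2²/7² = 1.11 eV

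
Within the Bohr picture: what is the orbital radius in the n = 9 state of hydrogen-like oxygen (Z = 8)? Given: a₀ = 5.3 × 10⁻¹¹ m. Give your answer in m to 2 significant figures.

r_n = n²a₀/Z = 9² × 5.3 × 10⁻¹¹ / 8
    = 81 × 5.3 × 10⁻¹¹ / 8 = 5.4 × 10⁻¹⁰ m

5.4 × 10⁻¹⁰ m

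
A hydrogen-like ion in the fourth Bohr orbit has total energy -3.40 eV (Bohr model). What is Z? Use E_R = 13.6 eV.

2

E_n = −E_R Z²/n² ⇒ Z² = −E_n n²/E_R = 3.40 × 4² / 13.6 ≈ 4.00
Z = 2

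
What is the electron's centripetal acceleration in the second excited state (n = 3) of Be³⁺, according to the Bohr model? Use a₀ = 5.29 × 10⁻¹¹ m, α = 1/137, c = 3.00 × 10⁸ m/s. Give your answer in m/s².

r = n²a₀/Z = 1.19 × 10⁻¹⁰ m, v = Zαc/n = 2.92 × 10⁶ m/s
a = v²/r = (2.92 × 10⁶)² / 1.19 × 10⁻¹⁰ = 7.16 × 10²² m/s²

7.16 × 10²² m/s²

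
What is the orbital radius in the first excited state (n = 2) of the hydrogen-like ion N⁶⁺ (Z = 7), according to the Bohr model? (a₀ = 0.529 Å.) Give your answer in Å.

r_n = n²a₀/Z = 2² × 0.529 / 7
    = 4 × 0.529 / 7 = 0.302 Å

0.302 Å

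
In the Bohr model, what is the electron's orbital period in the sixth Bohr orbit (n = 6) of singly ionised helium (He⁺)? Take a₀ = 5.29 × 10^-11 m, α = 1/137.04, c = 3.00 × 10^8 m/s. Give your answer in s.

8.20 × 10^-15 s

r = n²a₀/Z = 6²·5.29 × 10^-11/2 = 9.52 × 10^-10 m
v = Zαc/n = 2·0.00730·3.00 × 10^8/6 = 7.30 × 10^5 m/s
T = 2πr/v = 8.20 × 10^-15 s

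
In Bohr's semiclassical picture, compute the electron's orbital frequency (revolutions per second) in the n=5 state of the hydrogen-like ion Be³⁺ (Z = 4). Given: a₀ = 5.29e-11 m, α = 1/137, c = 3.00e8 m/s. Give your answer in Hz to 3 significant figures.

r = n²a₀/Z = 3.31e-10 m, v = Zαc/n = 1.75e6 m/s
f = v/(2πr) = 8.43e14 Hz

8.43e14 Hz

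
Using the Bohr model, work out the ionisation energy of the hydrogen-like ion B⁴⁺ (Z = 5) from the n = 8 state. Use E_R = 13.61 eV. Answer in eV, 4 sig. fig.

E_n = −E_R·Z²/n² = −13.61 × 5²/8² eV = -5.316 eV
Ionisation energy = −E_n = 5.316 eV

5.316 eV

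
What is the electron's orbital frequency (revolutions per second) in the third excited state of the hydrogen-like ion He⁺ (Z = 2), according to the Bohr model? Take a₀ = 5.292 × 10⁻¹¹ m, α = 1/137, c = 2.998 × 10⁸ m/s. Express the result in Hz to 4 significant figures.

4.113 × 10¹⁴ Hz

r = n²a₀/Z = 4.234 × 10⁻¹⁰ m, v = Zαc/n = 1.094 × 10⁶ m/s
f = v/(2πr) = 4.113 × 10¹⁴ Hz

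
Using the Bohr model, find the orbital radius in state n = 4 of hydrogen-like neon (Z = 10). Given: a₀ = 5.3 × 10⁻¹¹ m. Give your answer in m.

r_n = n²a₀/Z = 4² × 5.3 × 10⁻¹¹ / 10
    = 16 × 5.3 × 10⁻¹¹ / 10 = 8.5 × 10⁻¹¹ m

8.5 × 10⁻¹¹ m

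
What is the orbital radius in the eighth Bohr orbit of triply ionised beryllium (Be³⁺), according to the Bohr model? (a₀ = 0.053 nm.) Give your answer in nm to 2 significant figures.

r_n = n²a₀/Z = 8² × 0.053 / 4
    = 64 × 0.053 / 4 = 0.85 nm

0.85 nm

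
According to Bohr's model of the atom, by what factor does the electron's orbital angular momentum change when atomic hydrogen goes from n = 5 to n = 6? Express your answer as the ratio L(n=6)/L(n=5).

6/5

L = nℏ depends only on n, so L ∝ n.
L(n=6)/L(n=5) = (6/5)^1 = 6/5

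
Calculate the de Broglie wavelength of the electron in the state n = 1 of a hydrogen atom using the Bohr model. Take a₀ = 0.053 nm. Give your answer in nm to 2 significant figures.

0.33 nm

The Bohr quantisation condition is nλ = 2πr_n.
r_n = n²a₀/Z = 0.053 nm
λ = 2πr_n/n = 2π·0.053/1 = 0.33 nm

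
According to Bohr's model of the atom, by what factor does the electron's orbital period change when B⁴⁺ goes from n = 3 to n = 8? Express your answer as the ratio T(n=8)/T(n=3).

T ∝ Z^-2 · n^3; with Z fixed, T ∝ n^3.
T(n=8)/T(n=3) = (8/3)^3 = 512/27

512/27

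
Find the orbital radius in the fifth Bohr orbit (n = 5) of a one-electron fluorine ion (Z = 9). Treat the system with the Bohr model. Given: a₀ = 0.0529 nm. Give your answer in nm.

0.147 nm

r_n = n²a₀/Z = 5² × 0.0529 / 9
    = 25 × 0.0529 / 9 = 0.147 nm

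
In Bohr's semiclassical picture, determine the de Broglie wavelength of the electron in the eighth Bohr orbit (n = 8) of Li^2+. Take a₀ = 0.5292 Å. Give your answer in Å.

8.867 Å

The Bohr quantisation condition is nλ = 2πr_n.
r_n = n²a₀/Z = 11.29 Å
λ = 2πr_n/n = 2π·11.29/8 = 8.867 Å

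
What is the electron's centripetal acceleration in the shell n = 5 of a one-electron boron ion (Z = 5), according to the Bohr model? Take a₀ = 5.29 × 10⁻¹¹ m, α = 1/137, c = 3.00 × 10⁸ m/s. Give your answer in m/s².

1.81 × 10²² m/s²

r = n²a₀/Z = 2.64 × 10⁻¹⁰ m, v = Zαc/n = 2.19 × 10⁶ m/s
a = v²/r = (2.19 × 10⁶)² / 2.64 × 10⁻¹⁰ = 1.81 × 10²² m/s²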